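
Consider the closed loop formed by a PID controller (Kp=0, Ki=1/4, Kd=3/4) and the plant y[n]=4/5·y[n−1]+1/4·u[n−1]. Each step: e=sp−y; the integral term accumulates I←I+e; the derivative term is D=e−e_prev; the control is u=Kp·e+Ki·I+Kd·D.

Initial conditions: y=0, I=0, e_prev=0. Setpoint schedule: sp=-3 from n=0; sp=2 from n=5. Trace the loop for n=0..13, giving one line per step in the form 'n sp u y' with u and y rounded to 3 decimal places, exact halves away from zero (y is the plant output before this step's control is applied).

0 -3 -3.000 0.000
1 -3 -0.750 -0.750
2 -3 -1.838 -0.788
3 -3 -2.117 -1.089
4 -3 -2.510 -1.401
5 2 2.204 -1.748
6 2 -1.770 -0.847
7 2 -0.109 -1.120
8 2 0.269 -0.924
9 2 0.896 -0.672
10 2 1.394 -0.313
11 2 1.830 0.098
12 2 2.176 0.536
13 2 2.434 0.973

(exact arithmetic carried between steps; '≈' marks a value shown rounded to 6 d.p. or computed from one; I and e_prev carry over from the previous line; the table rounds u and y to 3 d.p., halves away from zero)
n=0: y=0, sp=-3, e=sp−y=-3; I=-3, D=e−e_prev=-3; u=0·(-3)+1/4·(-3)+3/4·(-3)=-3; next y=4/5·0+1/4·(-3)=-0.75
n=1: y=-0.75, sp=-3, e=sp−y=-2.25; I=-5.25, D=e−e_prev=0.75; u=0·(-2.25)+1/4·(-5.25)+3/4·0.75=-0.75; next y=4/5·(-0.75)+1/4·(-0.75)=-0.7875
n=2: y=-0.7875, sp=-3, e=sp−y=-2.2125; I=-7.4625, D=e−e_prev=0.0375; u=0·(-2.2125)+1/4·(-7.4625)+3/4·0.0375=-1.8375; next y=4/5·(-0.7875)+1/4·(-1.8375)=-1.089375
n=3: y=-1.089375, sp=-3, e=sp−y=-1.910625; I=-9.373125, D=e−e_prev=0.301875; u=0·(-1.910625)+1/4·(-9.373125)+3/4·0.301875=-2.116875; next y=4/5·(-1.089375)+1/4·(-2.116875)≈-1.400719
n=4: y≈-1.400719, sp=-3, e=sp−y≈-1.599281; I≈-10.972406, D=e−e_prev≈0.311344; u=0·(-1.599281)+1/4·(-10.972406)+3/4·0.311344≈-2.509594; next y=4/5·(-1.400719)+1/4·(-2.509594)≈-1.747973
n=5: y≈-1.747973, sp=2, e=sp−y≈3.747973; I≈-7.224433, D=e−e_prev≈5.347255; u=0·3.747973+1/4·(-7.224433)+3/4·5.347255≈2.204333; next y=4/5·(-1.747973)+1/4·2.204333≈-0.847296
n=6: y≈-0.847296, sp=2, e=sp−y≈2.847296; I≈-4.377137, D=e−e_prev≈-0.900678; u=0·2.847296+1/4·(-4.377137)+3/4·(-0.900678)≈-1.769793; next y=4/5·(-0.847296)+1/4·(-1.769793)≈-1.120285
n=7: y≈-1.120285, sp=2, e=sp−y≈3.120285; I≈-1.256853, D=e−e_prev≈0.272989; u=0·3.120285+1/4·(-1.256853)+3/4·0.272989≈-0.109471; next y=4/5·(-1.120285)+1/4·(-0.109471)≈-0.923596
n=8: y≈-0.923596, sp=2, e=sp−y≈2.923596; I≈1.666743, D=e−e_prev≈-0.196689; u=0·2.923596+1/4·1.666743+3/4·(-0.196689)≈0.269169; next y=4/5·(-0.923596)+1/4·0.269169≈-0.671584
n=9: y≈-0.671584, sp=2, e=sp−y≈2.671584; I≈4.338327, D=e−e_prev≈-0.252011; u=0·2.671584+1/4·4.338327+3/4·(-0.252011)≈0.895573; next y=4/5·(-0.671584)+1/4·0.895573≈-0.313374
n=10: y≈-0.313374, sp=2, e=sp−y≈2.313374; I≈6.651701, D=e−e_prev≈-0.358210; u=0·2.313374+1/4·6.651701+3/4·(-0.358210)≈1.394268; next y=4/5·(-0.313374)+1/4·1.394268≈0.097868
n=11: y≈0.097868, sp=2, e=sp−y≈1.902132; I≈8.553833, D=e−e_prev≈-0.411242; u=0·1.902132+1/4·8.553833+3/4·(-0.411242)≈1.830027; next y=4/5·0.097868+1/4·1.830027≈0.535801
n=12: y≈0.535801, sp=2, e=sp−y≈1.464199; I≈10.018033, D=e−e_prev≈-0.437933; u=0·1.464199+1/4·10.018033+3/4·(-0.437933)≈2.176058; next y=4/5·0.535801+1/4·2.176058≈0.972655
n=13: y≈0.972655, sp=2, e=sp−y≈1.027345; I≈11.045377, D=e−e_prev≈-0.436854; u=0·1.027345+1/4·11.045377+3/4·(-0.436854)≈2.433704; next y=4/5·0.972655+1/4·2.433704≈1.386550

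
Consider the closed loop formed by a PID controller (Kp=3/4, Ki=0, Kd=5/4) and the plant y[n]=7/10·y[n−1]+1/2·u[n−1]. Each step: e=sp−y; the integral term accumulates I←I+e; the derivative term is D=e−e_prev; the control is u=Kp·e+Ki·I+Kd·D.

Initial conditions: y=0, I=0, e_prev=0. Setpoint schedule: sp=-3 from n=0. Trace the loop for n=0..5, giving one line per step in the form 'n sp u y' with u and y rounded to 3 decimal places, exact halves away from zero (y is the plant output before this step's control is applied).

(exact arithmetic carried between steps; '≈' marks a value shown rounded to 6 d.p. or computed from one; I and e_prev carry over from the previous line; the table rounds u and y to 3 d.p., halves away from zero)
n=0: y=0, sp=-3, e=sp−y=-3; I=-3, D=e−e_prev=-3; u=3/4·(-3)+0·(-3)+5/4·(-3)=-6; next y=7/10·0+1/2·(-6)=-3
n=1: y=-3, sp=-3, e=sp−y=0; I=-3, D=e−e_prev=3; u=3/4·0+0·(-3)+5/4·3=3.75; next y=7/10·(-3)+1/2·3.75=-0.225
n=2: y=-0.225, sp=-3, e=sp−y=-2.775; I=-5.775, D=e−e_prev=-2.775; u=3/4·(-2.775)+0·(-5.775)+5/4·(-2.775)=-5.55; next y=7/10·(-0.225)+1/2·(-5.55)=-2.9325
n=3: y=-2.9325, sp=-3, e=sp−y=-0.0675; I=-5.8425, D=e−e_prev=2.7075; u=3/4·(-0.0675)+0·(-5.8425)+5/4·2.7075=3.33375; next y=7/10·(-2.9325)+1/2·3.33375=-0.385875
n=4: y=-0.385875, sp=-3, e=sp−y=-2.614125; I=-8.456625, D=e−e_prev=-2.546625; u=3/4·(-2.614125)+0·(-8.456625)+5/4·(-2.546625)=-5.143875; next y=7/10·(-0.385875)+1/2·(-5.143875)=-2.84205
n=5: y=-2.84205, sp=-3, e=sp−y=-0.15795; I=-8.614575, D=e−e_prev=2.456175; u=3/4·(-0.15795)+0·(-8.614575)+5/4·2.456175≈2.951756; next y=7/10·(-2.84205)+1/2·2.951756≈-0.513557

0 -3 -6.000 0.000
1 -3 3.750 -3.000
2 -3 -5.550 -0.225
3 -3 3.334 -2.933
4 -3 -5.144 -0.386
5 -3 2.952 -2.842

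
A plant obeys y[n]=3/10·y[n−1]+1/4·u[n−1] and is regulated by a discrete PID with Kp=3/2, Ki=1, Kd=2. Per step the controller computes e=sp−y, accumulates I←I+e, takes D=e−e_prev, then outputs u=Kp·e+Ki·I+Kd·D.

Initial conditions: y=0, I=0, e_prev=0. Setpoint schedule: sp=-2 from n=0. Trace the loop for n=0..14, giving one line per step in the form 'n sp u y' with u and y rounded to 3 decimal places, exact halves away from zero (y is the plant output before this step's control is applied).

0 -2 -9.000 0.000
1 -2 3.125 -2.250
2 -2 -11.728 0.106
3 -2 4.407 -2.900
4 -2 -14.799 0.232
5 -2 6.612 -3.630
6 -2 -18.355 0.564
7 -2 9.895 -4.420
8 -2 -22.706 1.148
9 -2 14.441 -5.332
10 -2 -28.229 2.011
11 -2 20.537 -6.454
12 -2 -35.373 3.198
13 -2 28.602 -7.884
14 -2 -44.690 4.785

(exact arithmetic carried between steps; '≈' marks a value shown rounded to 6 d.p. or computed from one; I and e_prev carry over from the previous line; the table rounds u and y to 3 d.p., halves away from zero)
n=0: y=0, sp=-2, e=sp−y=-2; I=-2, D=e−e_prev=-2; u=3/2·(-2)+1·(-2)+2·(-2)=-9; next y=3/10·0+1/4·(-9)=-2.25
n=1: y=-2.25, sp=-2, e=sp−y=0.25; I=-1.75, D=e−e_prev=2.25; u=3/2·0.25+1·(-1.75)+2·2.25=3.125; next y=3/10·(-2.25)+1/4·3.125=0.10625
n=2: y=0.10625, sp=-2, e=sp−y=-2.10625; I=-3.85625, D=e−e_prev=-2.35625; u=3/2·(-2.10625)+1·(-3.85625)+2·(-2.35625)=-11.728125; next y=3/10·0.10625+1/4·(-11.728125)≈-2.900156
n=3: y≈-2.900156, sp=-2, e=sp−y≈0.900156; I≈-2.956094, D=e−e_prev≈3.006406; u=3/2·0.900156+1·(-2.956094)+2·3.006406≈4.406953; next y=3/10·(-2.900156)+1/4·4.406953≈0.231691
n=4: y≈0.231691, sp=-2, e=sp−y≈-2.231691; I≈-5.187785, D=e−e_prev≈-3.131848; u=3/2·(-2.231691)+1·(-5.187785)+2·(-3.131848)≈-14.799018; next y=3/10·0.231691+1/4·(-14.799018)≈-3.630247
n=5: y≈-3.630247, sp=-2, e=sp−y≈1.630247; I≈-3.557538, D=e−e_prev≈3.861938; u=3/2·1.630247+1·(-3.557538)+2·3.861938≈6.611709; next y=3/10·(-3.630247)+1/4·6.611709≈0.563853
n=6: y≈0.563853, sp=-2, e=sp−y≈-2.563853; I≈-6.121391, D=e−e_prev≈-4.194100; u=3/2·(-2.563853)+1·(-6.121391)+2·(-4.194100)≈-18.355371; next y=3/10·0.563853+1/4·(-18.355371)≈-4.419687
n=7: y≈-4.419687, sp=-2, e=sp−y≈2.419687; I≈-3.701704, D=e−e_prev≈4.983540; u=3/2·2.419687+1·(-3.701704)+2·4.983540≈9.894906; next y=3/10·(-4.419687)+1/4·9.894906≈1.147820
n=8: y≈1.147820, sp=-2, e=sp−y≈-3.147820; I≈-6.849525, D=e−e_prev≈-5.567507; u=3/2·(-3.147820)+1·(-6.849525)+2·(-5.567507)≈-22.706270; next y=3/10·1.147820+1/4·(-22.706270)≈-5.332221
n=9: y≈-5.332221, sp=-2, e=sp−y≈3.332221; I≈-3.517303, D=e−e_prev≈6.480042; u=3/2·3.332221+1·(-3.517303)+2·6.480042≈14.441112; next y=3/10·(-5.332221)+1/4·14.441112≈2.010612
n=10: y≈2.010612, sp=-2, e=sp−y≈-4.010612; I≈-7.527915, D=e−e_prev≈-7.342833; u=3/2·(-4.010612)+1·(-7.527915)+2·(-7.342833)≈-28.229499; next y=3/10·2.010612+1/4·(-28.229499)≈-6.454191
n=11: y≈-6.454191, sp=-2, e=sp−y≈4.454191; I≈-3.073724, D=e−e_prev≈8.464803; u=3/2·4.454191+1·(-3.073724)+2·8.464803≈20.537169; next y=3/10·(-6.454191)+1/4·20.537169≈3.198035
n=12: y≈3.198035, sp=-2, e=sp−y≈-5.198035; I≈-8.271759, D=e−e_prev≈-9.652226; u=3/2·(-5.198035)+1·(-8.271759)+2·(-9.652226)≈-35.373263; next y=3/10·3.198035+1/4·(-35.373263)≈-7.883905
n=13: y≈-7.883905, sp=-2, e=sp−y≈5.883905; I≈-2.387853, D=e−e_prev≈11.081940; u=3/2·5.883905+1·(-2.387853)+2·11.081940≈28.601885; next y=3/10·(-7.883905)+1/4·28.601885≈4.785300
n=14: y≈4.785300, sp=-2, e=sp−y≈-6.785300; I≈-9.173153, D=e−e_prev≈-12.669205; u=3/2·(-6.785300)+1·(-9.173153)+2·(-12.669205)≈-44.689512; next y=3/10·4.785300+1/4·(-44.689512)≈-9.736788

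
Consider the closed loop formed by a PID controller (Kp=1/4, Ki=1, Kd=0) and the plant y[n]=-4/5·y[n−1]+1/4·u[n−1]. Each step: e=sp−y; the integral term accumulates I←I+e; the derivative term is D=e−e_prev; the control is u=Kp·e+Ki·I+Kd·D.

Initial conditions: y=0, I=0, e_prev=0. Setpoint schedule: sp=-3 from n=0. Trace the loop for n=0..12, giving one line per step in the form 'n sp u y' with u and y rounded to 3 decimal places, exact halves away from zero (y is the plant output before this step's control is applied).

(exact arithmetic carried between steps; '≈' marks a value shown rounded to 6 d.p. or computed from one; I and e_prev carry over from the previous line; the table rounds u and y to 3 d.p., halves away from zero)
n=0: y=0, sp=-3, e=sp−y=-3; I=-3, D=e−e_prev=-3; u=1/4·(-3)+1·(-3)+0·(-3)=-3.75; next y=-4/5·0+1/4·(-3.75)=-0.9375
n=1: y=-0.9375, sp=-3, e=sp−y=-2.0625; I=-5.0625, D=e−e_prev=0.9375; u=1/4·(-2.0625)+1·(-5.0625)+0·0.9375=-5.578125; next y=-4/5·(-0.9375)+1/4·(-5.578125)≈-0.644531
n=2: y≈-0.644531, sp=-3, e=sp−y≈-2.355469; I≈-7.417969, D=e−e_prev≈-0.292969; u=1/4·(-2.355469)+1·(-7.417969)+0·(-0.292969)≈-8.006836; next y=-4/5·(-0.644531)+1/4·(-8.006836)≈-1.486084
n=3: y≈-1.486084, sp=-3, e=sp−y≈-1.513916; I≈-8.931885, D=e−e_prev≈0.841553; u=1/4·(-1.513916)+1·(-8.931885)+0·0.841553≈-9.310364; next y=-4/5·(-1.486084)+1/4·(-9.310364)≈-1.138724
n=4: y≈-1.138724, sp=-3, e=sp−y≈-1.861276; I≈-10.793161, D=e−e_prev≈-0.347360; u=1/4·(-1.861276)+1·(-10.793161)+0·(-0.347360)≈-11.258480; next y=-4/5·(-1.138724)+1/4·(-11.258480)≈-1.903641
n=5: y≈-1.903641, sp=-3, e=sp−y≈-1.096359; I≈-11.889520, D=e−e_prev≈0.764917; u=1/4·(-1.096359)+1·(-11.889520)+0·0.764917≈-12.163610; next y=-4/5·(-1.903641)+1/4·(-12.163610)≈-1.517990
n=6: y≈-1.517990, sp=-3, e=sp−y≈-1.482010; I≈-13.371530, D=e−e_prev≈-0.385651; u=1/4·(-1.482010)+1·(-13.371530)+0·(-0.385651)≈-13.742033; next y=-4/5·(-1.517990)+1/4·(-13.742033)≈-2.221117
n=7: y≈-2.221117, sp=-3, e=sp−y≈-0.778883; I≈-14.150414, D=e−e_prev≈0.703127; u=1/4·(-0.778883)+1·(-14.150414)+0·0.703127≈-14.345135; next y=-4/5·(-2.221117)+1/4·(-14.345135)≈-1.809390
n=8: y≈-1.809390, sp=-3, e=sp−y≈-1.190610; I≈-15.341023, D=e−e_prev≈-0.411726; u=1/4·(-1.190610)+1·(-15.341023)+0·(-0.411726)≈-15.638676; next y=-4/5·(-1.809390)+1/4·(-15.638676)≈-2.462157
n=9: y≈-2.462157, sp=-3, e=sp−y≈-0.537843; I≈-15.878867, D=e−e_prev≈0.652766; u=1/4·(-0.537843)+1·(-15.878867)+0·0.652766≈-16.013328; next y=-4/5·(-2.462157)+1/4·(-16.013328)≈-2.033607
n=10: y≈-2.033607, sp=-3, e=sp−y≈-0.966393; I≈-16.845260, D=e−e_prev≈-0.428550; u=1/4·(-0.966393)+1·(-16.845260)+0·(-0.428550)≈-17.086858; next y=-4/5·(-2.033607)+1/4·(-17.086858)≈-2.644829
n=11: y≈-2.644829, sp=-3, e=sp−y≈-0.355171; I≈-17.200431, D=e−e_prev≈0.611223; u=1/4·(-0.355171)+1·(-17.200431)+0·0.611223≈-17.289224; next y=-4/5·(-2.644829)+1/4·(-17.289224)≈-2.206442
n=12: y≈-2.206442, sp=-3, e=sp−y≈-0.793558; I≈-17.993988, D=e−e_prev≈-0.438387; u=1/4·(-0.793558)+1·(-17.993988)+0·(-0.438387)≈-18.192378; next y=-4/5·(-2.206442)+1/4·(-18.192378)≈-2.782941

0 -3 -3.750 0.000
1 -3 -5.578 -0.938
2 -3 -8.007 -0.645
3 -3 -9.310 -1.486
4 -3 -11.258 -1.139
5 -3 -12.164 -1.904
6 -3 -13.742 -1.518
7 -3 -14.345 -2.221
8 -3 -15.639 -1.809
9 -3 -16.013 -2.462
10 -3 -17.087 -2.034
11 -3 -17.289 -2.645
12 -3 -18.192 -2.206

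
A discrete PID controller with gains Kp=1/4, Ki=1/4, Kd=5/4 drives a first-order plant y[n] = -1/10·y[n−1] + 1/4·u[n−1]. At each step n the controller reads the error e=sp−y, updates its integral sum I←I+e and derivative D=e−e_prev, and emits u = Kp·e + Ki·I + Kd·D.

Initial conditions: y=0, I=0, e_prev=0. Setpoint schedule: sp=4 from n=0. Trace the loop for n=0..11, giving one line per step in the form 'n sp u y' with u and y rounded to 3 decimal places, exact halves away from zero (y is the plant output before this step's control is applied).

0 4 7.000 0.000
1 4 -0.063 1.750
2 4 6.084 -0.191
3 4 1.677 1.540
4 4 6.686 0.265
5 4 3.612 1.645
6 4 7.512 0.738
7 4 5.329 1.804
8 4 8.351 1.152
9 4 6.812 1.973
10 4 9.162 1.506
11 4 8.092 2.140

(exact arithmetic carried between steps; '≈' marks a value shown rounded to 6 d.p. or computed from one; I and e_prev carry over from the previous line; the table rounds u and y to 3 d.p., halves away from zero)
n=0: y=0, sp=4, e=sp−y=4; I=4, D=e−e_prev=4; u=1/4·4+1/4·4+5/4·4=7; next y=-1/10·0+1/4·7=1.75
n=1: y=1.75, sp=4, e=sp−y=2.25; I=6.25, D=e−e_prev=-1.75; u=1/4·2.25+1/4·6.25+5/4·(-1.75)=-0.0625; next y=-1/10·1.75+1/4·(-0.0625)=-0.190625
n=2: y=-0.190625, sp=4, e=sp−y=4.190625; I=10.440625, D=e−e_prev=1.940625; u=1/4·4.190625+1/4·10.440625+5/4·1.940625≈6.083594; next y=-1/10·(-0.190625)+1/4·6.083594≈1.539961
n=3: y≈1.539961, sp=4, e=sp−y≈2.460039; I≈12.900664, D=e−e_prev≈-1.730586; u=1/4·2.460039+1/4·12.900664+5/4·(-1.730586)≈1.676943; next y=-1/10·1.539961+1/4·1.676943≈0.265240
n=4: y≈0.265240, sp=4, e=sp−y≈3.734760; I≈16.635424, D=e−e_prev≈1.274721; u=1/4·3.734760+1/4·16.635424+5/4·1.274721≈6.685948; next y=-1/10·0.265240+1/4·6.685948≈1.644963
n=5: y≈1.644963, sp=4, e=sp−y≈2.355037; I≈18.990461, D=e−e_prev≈-1.379723; u=1/4·2.355037+1/4·18.990461+5/4·(-1.379723)≈3.611721; next y=-1/10·1.644963+1/4·3.611721≈0.738434
n=6: y≈0.738434, sp=4, e=sp−y≈3.261566; I≈22.252028, D=e−e_prev≈0.906529; u=1/4·3.261566+1/4·22.252028+5/4·0.906529≈7.511560; next y=-1/10·0.738434+1/4·7.511560≈1.804047
n=7: y≈1.804047, sp=4, e=sp−y≈2.195953; I≈24.447981, D=e−e_prev≈-1.065613; u=1/4·2.195953+1/4·24.447981+5/4·(-1.065613)≈5.328968; next y=-1/10·1.804047+1/4·5.328968≈1.151837
n=8: y≈1.151837, sp=4, e=sp−y≈2.848163; I≈27.296144, D=e−e_prev≈0.652209; u=1/4·2.848163+1/4·27.296144+5/4·0.652209≈8.351338; next y=-1/10·1.151837+1/4·8.351338≈1.972651
n=9: y≈1.972651, sp=4, e=sp−y≈2.027349; I≈29.323493, D=e−e_prev≈-0.820814; u=1/4·2.027349+1/4·29.323493+5/4·(-0.820814)≈6.811694; next y=-1/10·1.972651+1/4·6.811694≈1.505658
n=10: y≈1.505658, sp=4, e=sp−y≈2.494342; I≈31.817835, D=e−e_prev≈0.466993; u=1/4·2.494342+1/4·31.817835+5/4·0.466993≈9.161785; next y=-1/10·1.505658+1/4·9.161785≈2.139880
n=11: y≈2.139880, sp=4, e=sp−y≈1.860120; I≈33.677954, D=e−e_prev≈-0.634222; u=1/4·1.860120+1/4·33.677954+5/4·(-0.634222)≈8.091741; next y=-1/10·2.139880+1/4·8.091741≈1.808947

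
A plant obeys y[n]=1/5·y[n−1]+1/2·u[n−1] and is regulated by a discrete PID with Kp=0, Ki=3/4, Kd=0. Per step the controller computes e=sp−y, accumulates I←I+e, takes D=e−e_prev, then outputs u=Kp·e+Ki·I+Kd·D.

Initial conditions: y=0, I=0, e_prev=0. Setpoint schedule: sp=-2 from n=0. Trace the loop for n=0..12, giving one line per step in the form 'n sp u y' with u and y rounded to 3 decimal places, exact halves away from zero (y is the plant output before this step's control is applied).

0 -2 -1.500 0.000
1 -2 -2.438 -0.750
2 -2 -2.911 -1.369
3 -2 -3.114 -1.729
4 -2 -3.187 -1.903
5 -2 -3.206 -1.974
6 -2 -3.208 -1.998
7 -2 -3.205 -2.004
8 -2 -3.203 -2.003
9 -2 -3.201 -2.002
10 -2 -3.200 -2.001
11 -2 -3.200 -2.000
12 -2 -3.200 -2.000

(exact arithmetic carried between steps; '≈' marks a value shown rounded to 6 d.p. or computed from one; I and e_prev carry over from the previous line; the table rounds u and y to 3 d.p., halves away from zero)
n=0: y=0, sp=-2, e=sp−y=-2; I=-2, D=e−e_prev=-2; u=0·(-2)+3/4·(-2)+0·(-2)=-1.5; next y=1/5·0+1/2·(-1.5)=-0.75
n=1: y=-0.75, sp=-2, e=sp−y=-1.25; I=-3.25, D=e−e_prev=0.75; u=0·(-1.25)+3/4·(-3.25)+0·0.75=-2.4375; next y=1/5·(-0.75)+1/2·(-2.4375)=-1.36875
n=2: y=-1.36875, sp=-2, e=sp−y=-0.63125; I=-3.88125, D=e−e_prev=0.61875; u=0·(-0.63125)+3/4·(-3.88125)+0·0.61875≈-2.910938; next y=1/5·(-1.36875)+1/2·(-2.910938)≈-1.729219
n=3: y≈-1.729219, sp=-2, e=sp−y≈-0.270781; I≈-4.152031, D=e−e_prev≈0.360469; u=0·(-0.270781)+3/4·(-4.152031)+0·0.360469≈-3.114023; next y=1/5·(-1.729219)+1/2·(-3.114023)≈-1.902855
n=4: y≈-1.902855, sp=-2, e=sp−y≈-0.097145; I≈-4.249176, D=e−e_prev≈0.173637; u=0·(-0.097145)+3/4·(-4.249176)+0·0.173637≈-3.186882; next y=1/5·(-1.902855)+1/2·(-3.186882)≈-1.974012
n=5: y≈-1.974012, sp=-2, e=sp−y≈-0.025988; I≈-4.275164, D=e−e_prev≈0.071157; u=0·(-0.025988)+3/4·(-4.275164)+0·0.071157≈-3.206373; next y=1/5·(-1.974012)+1/2·(-3.206373)≈-1.997989
n=6: y≈-1.997989, sp=-2, e=sp−y≈-0.002011; I≈-4.277175, D=e−e_prev≈0.023977; u=0·(-0.002011)+3/4·(-4.277175)+0·0.023977≈-3.207881; next y=1/5·(-1.997989)+1/2·(-3.207881)≈-2.003538
n=7: y≈-2.003538, sp=-2, e=sp−y≈0.003538; I≈-4.273637, D=e−e_prev≈0.005550; u=0·0.003538+3/4·(-4.273637)+0·0.005550≈-3.205227; next y=1/5·(-2.003538)+1/2·(-3.205227)≈-2.003321
n=8: y≈-2.003321, sp=-2, e=sp−y≈0.003321; I≈-4.270315, D=e−e_prev≈-0.000217; u=0·0.003321+3/4·(-4.270315)+0·(-0.000217)≈-3.202736; next y=1/5·(-2.003321)+1/2·(-3.202736)≈-2.002032
n=9: y≈-2.002032, sp=-2, e=sp−y≈0.002032; I≈-4.268283, D=e−e_prev≈-0.001289; u=0·0.002032+3/4·(-4.268283)+0·(-0.001289)≈-3.201212; next y=1/5·(-2.002032)+1/2·(-3.201212)≈-2.001013
n=10: y≈-2.001013, sp=-2, e=sp−y≈0.001013; I≈-4.267270, D=e−e_prev≈-0.001020; u=0·0.001013+3/4·(-4.267270)+0·(-0.001020)≈-3.200453; next y=1/5·(-2.001013)+1/2·(-3.200453)≈-2.000429
n=11: y≈-2.000429, sp=-2, e=sp−y≈0.000429; I≈-4.266841, D=e−e_prev≈-0.000584; u=0·0.000429+3/4·(-4.266841)+0·(-0.000584)≈-3.200131; next y=1/5·(-2.000429)+1/2·(-3.200131)≈-2.000151
n=12: y≈-2.000151, sp=-2, e=sp−y≈0.000151; I≈-4.266690, D=e−e_prev≈-0.000278; u=0·0.000151+3/4·(-4.266690)+0·(-0.000278)≈-3.200018; next y=1/5·(-2.000151)+1/2·(-3.200018)≈-2.000039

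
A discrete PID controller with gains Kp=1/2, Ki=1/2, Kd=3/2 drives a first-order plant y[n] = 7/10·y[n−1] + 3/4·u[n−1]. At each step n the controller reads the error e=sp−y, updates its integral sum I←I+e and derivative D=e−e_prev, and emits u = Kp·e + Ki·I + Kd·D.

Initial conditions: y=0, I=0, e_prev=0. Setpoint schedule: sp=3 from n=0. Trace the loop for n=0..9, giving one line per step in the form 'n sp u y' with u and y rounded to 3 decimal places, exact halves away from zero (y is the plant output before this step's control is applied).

(exact arithmetic carried between steps; '≈' marks a value shown rounded to 6 d.p. or computed from one; I and e_prev carry over from the previous line; the table rounds u and y to 3 d.p., halves away from zero)
n=0: y=0, sp=3, e=sp−y=3; I=3, D=e−e_prev=3; u=1/2·3+1/2·3+3/2·3=7.5; next y=7/10·0+3/4·7.5=5.625
n=1: y=5.625, sp=3, e=sp−y=-2.625; I=0.375, D=e−e_prev=-5.625; u=1/2·(-2.625)+1/2·0.375+3/2·(-5.625)=-9.5625; next y=7/10·5.625+3/4·(-9.5625)=-3.234375
n=2: y=-3.234375, sp=3, e=sp−y=6.234375; I=6.609375, D=e−e_prev=8.859375; u=1/2·6.234375+1/2·6.609375+3/2·8.859375≈19.710938; next y=7/10·(-3.234375)+3/4·19.710938≈12.519141
n=3: y≈12.519141, sp=3, e=sp−y≈-9.519141; I≈-2.909766, D=e−e_prev≈-15.753516; u=1/2·(-9.519141)+1/2·(-2.909766)+3/2·(-15.753516)≈-29.844727; next y=7/10·12.519141+3/4·(-29.844727)≈-13.620146
n=4: y≈-13.620146, sp=3, e=sp−y≈16.620146; I≈13.710381, D=e−e_prev≈26.139287; u=1/2·16.620146+1/2·13.710381+3/2·26.139287≈54.374194; next y=7/10·(-13.620146)+3/4·54.374194≈31.246543
n=5: y≈31.246543, sp=3, e=sp−y≈-28.246543; I≈-14.536162, D=e−e_prev≈-44.866690; u=1/2·(-28.246543)+1/2·(-14.536162)+3/2·(-44.866690)≈-88.691387; next y=7/10·31.246543+3/4·(-88.691387)≈-44.645960
n=6: y≈-44.645960, sp=3, e=sp−y≈47.645960; I≈33.109798, D=e−e_prev≈75.892503; u=1/2·47.645960+1/2·33.109798+3/2·75.892503≈154.216634; next y=7/10·(-44.645960)+3/4·154.216634≈84.410304
n=7: y≈84.410304, sp=3, e=sp−y≈-81.410304; I≈-48.300506, D=e−e_prev≈-129.056264; u=1/2·(-81.410304)+1/2·(-48.300506)+3/2·(-129.056264)≈-258.439800; next y=7/10·84.410304+3/4·(-258.439800)≈-134.742638
n=8: y≈-134.742638, sp=3, e=sp−y≈137.742638; I≈89.442132, D=e−e_prev≈219.152941; u=1/2·137.742638+1/2·89.442132+3/2·219.152941≈442.321797; next y=7/10·(-134.742638)+3/4·442.321797≈237.421501
n=9: y≈237.421501, sp=3, e=sp−y≈-234.421501; I≈-144.979369, D=e−e_prev≈-372.164139; u=1/2·(-234.421501)+1/2·(-144.979369)+3/2·(-372.164139)≈-747.946643; next y=7/10·237.421501+3/4·(-747.946643)≈-394.764932

0 3 7.500 0.000
1 3 -9.563 5.625
2 3 19.711 -3.234
3 3 -29.845 12.519
4 3 54.374 -13.620
5 3 -88.691 31.247
6 3 154.217 -44.646
7 3 -258.440 84.410
8 3 442.322 -134.743
9 3 -747.947 237.422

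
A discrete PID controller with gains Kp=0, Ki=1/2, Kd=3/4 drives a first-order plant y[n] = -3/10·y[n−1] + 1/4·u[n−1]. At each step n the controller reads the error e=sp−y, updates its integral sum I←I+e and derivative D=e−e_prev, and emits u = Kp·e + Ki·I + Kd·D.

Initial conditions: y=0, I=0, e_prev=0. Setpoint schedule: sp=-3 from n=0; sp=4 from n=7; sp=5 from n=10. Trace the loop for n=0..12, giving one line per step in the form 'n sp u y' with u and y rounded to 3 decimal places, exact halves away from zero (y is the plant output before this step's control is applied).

(exact arithmetic carried between steps; '≈' marks a value shown rounded to 6 d.p. or computed from one; I and e_prev carry over from the previous line; the table rounds u and y to 3 d.p., halves away from zero)
n=0: y=0, sp=-3, e=sp−y=-3; I=-3, D=e−e_prev=-3; u=0·(-3)+1/2·(-3)+3/4·(-3)=-3.75; next y=-3/10·0+1/4·(-3.75)=-0.9375
n=1: y=-0.9375, sp=-3, e=sp−y=-2.0625; I=-5.0625, D=e−e_prev=0.9375; u=0·(-2.0625)+1/2·(-5.0625)+3/4·0.9375=-1.828125; next y=-3/10·(-0.9375)+1/4·(-1.828125)≈-0.175781
n=2: y≈-0.175781, sp=-3, e=sp−y≈-2.824219; I≈-7.886719, D=e−e_prev≈-0.761719; u=0·(-2.824219)+1/2·(-7.886719)+3/4·(-0.761719)≈-4.514648; next y=-3/10·(-0.175781)+1/4·(-4.514648)≈-1.075928
n=3: y≈-1.075928, sp=-3, e=sp−y≈-1.924072; I≈-9.810791, D=e−e_prev≈0.900146; u=0·(-1.924072)+1/2·(-9.810791)+3/4·0.900146≈-4.230286; next y=-3/10·(-1.075928)+1/4·(-4.230286)≈-0.734793
n=4: y≈-0.734793, sp=-3, e=sp−y≈-2.265207; I≈-12.075998, D=e−e_prev≈-0.341135; u=0·(-2.265207)+1/2·(-12.075998)+3/4·(-0.341135)≈-6.293850; next y=-3/10·(-0.734793)+1/4·(-6.293850)≈-1.353025
n=5: y≈-1.353025, sp=-3, e=sp−y≈-1.646975; I≈-13.722973, D=e−e_prev≈0.618231; u=0·(-1.646975)+1/2·(-13.722973)+3/4·0.618231≈-6.397813; next y=-3/10·(-1.353025)+1/4·(-6.397813)≈-1.193546
n=6: y≈-1.193546, sp=-3, e=sp−y≈-1.806454; I≈-15.529427, D=e−e_prev≈-0.159479; u=0·(-1.806454)+1/2·(-15.529427)+3/4·(-0.159479)≈-7.884323; next y=-3/10·(-1.193546)+1/4·(-7.884323)≈-1.613017
n=7: y≈-1.613017, sp=4, e=sp−y≈5.613017; I≈-9.916411, D=e−e_prev≈7.419471; u=0·5.613017+1/2·(-9.916411)+3/4·7.419471≈0.606398; next y=-3/10·(-1.613017)+1/4·0.606398≈0.635505
n=8: y≈0.635505, sp=4, e=sp−y≈3.364495; I≈-6.551915, D=e−e_prev≈-2.248521; u=0·3.364495+1/2·(-6.551915)+3/4·(-2.248521)≈-4.962349; next y=-3/10·0.635505+1/4·(-4.962349)≈-1.431239
n=9: y≈-1.431239, sp=4, e=sp−y≈5.431239; I≈-1.120677, D=e−e_prev≈2.066743; u=0·5.431239+1/2·(-1.120677)+3/4·2.066743≈0.989719; next y=-3/10·(-1.431239)+1/4·0.989719≈0.676801
n=10: y≈0.676801, sp=5, e=sp−y≈4.323199; I≈3.202522, D=e−e_prev≈-1.108040; u=0·4.323199+1/2·3.202522+3/4·(-1.108040)≈0.770231; next y=-3/10·0.676801+1/4·0.770231≈-0.010483
n=11: y≈-0.010483, sp=5, e=sp−y≈5.010483; I≈8.213005, D=e−e_prev≈0.687284; u=0·5.010483+1/2·8.213005+3/4·0.687284≈4.621965; next y=-3/10·(-0.010483)+1/4·4.621965≈1.158636
n=12: y≈1.158636, sp=5, e=sp−y≈3.841364; I≈12.054369, D=e−e_prev≈-1.169119; u=0·3.841364+1/2·12.054369+3/4·(-1.169119)≈5.150345; next y=-3/10·1.158636+1/4·5.150345≈0.939995

0 -3 -3.750 0.000
1 -3 -1.828 -0.938
2 -3 -4.515 -0.176
3 -3 -4.230 -1.076
4 -3 -6.294 -0.735
5 -3 -6.398 -1.353
6 -3 -7.884 -1.194
7 4 0.606 -1.613
8 4 -4.962 0.636
9 4 0.990 -1.431
10 5 0.770 0.677
11 5 4.622 -0.010
12 5 5.150 1.159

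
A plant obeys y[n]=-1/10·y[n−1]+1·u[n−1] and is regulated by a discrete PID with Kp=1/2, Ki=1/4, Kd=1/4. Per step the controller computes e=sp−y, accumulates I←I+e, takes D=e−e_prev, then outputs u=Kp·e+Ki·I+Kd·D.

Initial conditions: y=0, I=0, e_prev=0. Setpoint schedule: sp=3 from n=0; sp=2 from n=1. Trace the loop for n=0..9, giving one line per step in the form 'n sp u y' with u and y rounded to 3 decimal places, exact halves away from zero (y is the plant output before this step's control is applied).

(exact arithmetic carried between steps; '≈' marks a value shown rounded to 6 d.p. or computed from one; I and e_prev carry over from the previous line; the table rounds u and y to 3 d.p., halves away from zero)
n=0: y=0, sp=3, e=sp−y=3; I=3, D=e−e_prev=3; u=1/2·3+1/4·3+1/4·3=3; next y=-1/10·0+1·3=3
n=1: y=3, sp=2, e=sp−y=-1; I=2, D=e−e_prev=-4; u=1/2·(-1)+1/4·2+1/4·(-4)=-1; next y=-1/10·3+1·(-1)=-1.3
n=2: y=-1.3, sp=2, e=sp−y=3.3; I=5.3, D=e−e_prev=4.3; u=1/2·3.3+1/4·5.3+1/4·4.3=4.05; next y=-1/10·(-1.3)+1·4.05=4.18
n=3: y=4.18, sp=2, e=sp−y=-2.18; I=3.12, D=e−e_prev=-5.48; u=1/2·(-2.18)+1/4·3.12+1/4·(-5.48)=-1.68; next y=-1/10·4.18+1·(-1.68)=-2.098
n=4: y=-2.098, sp=2, e=sp−y=4.098; I=7.218, D=e−e_prev=6.278; u=1/2·4.098+1/4·7.218+1/4·6.278=5.423; next y=-1/10·(-2.098)+1·5.423=5.6328
n=5: y=5.6328, sp=2, e=sp−y=-3.6328; I=3.5852, D=e−e_prev=-7.7308; u=1/2·(-3.6328)+1/4·3.5852+1/4·(-7.7308)=-2.8528; next y=-1/10·5.6328+1·(-2.8528)=-3.41608
n=6: y=-3.41608, sp=2, e=sp−y=5.41608; I=9.00128, D=e−e_prev=9.04888; u=1/2·5.41608+1/4·9.00128+1/4·9.04888=7.22058; next y=-1/10·(-3.41608)+1·7.22058=7.562188
n=7: y=7.562188, sp=2, e=sp−y=-5.562188; I=3.439092, D=e−e_prev=-10.978268; u=1/2·(-5.562188)+1/4·3.439092+1/4·(-10.978268)=-4.665888; next y=-1/10·7.562188+1·(-4.665888)≈-5.422107
n=8: y≈-5.422107, sp=2, e=sp−y≈7.422107; I≈10.861199, D=e−e_prev≈12.984295; u=1/2·7.422107+1/4·10.861199+1/4·12.984295≈9.672427; next y=-1/10·(-5.422107)+1·9.672427≈10.214637
n=9: y≈10.214637, sp=2, e=sp−y≈-8.214637; I≈2.646561, D=e−e_prev≈-15.636744; u=1/2·(-8.214637)+1/4·2.646561+1/4·(-15.636744)≈-7.354864; next y=-1/10·10.214637+1·(-7.354864)≈-8.376328

0 3 3.000 0.000
1 2 -1.000 3.000
2 2 4.050 -1.300
3 2 -1.680 4.180
4 2 5.423 -2.098
5 2 -2.853 5.633
6 2 7.221 -3.416
7 2 -4.666 7.562
8 2 9.672 -5.422
9 2 -7.355 10.215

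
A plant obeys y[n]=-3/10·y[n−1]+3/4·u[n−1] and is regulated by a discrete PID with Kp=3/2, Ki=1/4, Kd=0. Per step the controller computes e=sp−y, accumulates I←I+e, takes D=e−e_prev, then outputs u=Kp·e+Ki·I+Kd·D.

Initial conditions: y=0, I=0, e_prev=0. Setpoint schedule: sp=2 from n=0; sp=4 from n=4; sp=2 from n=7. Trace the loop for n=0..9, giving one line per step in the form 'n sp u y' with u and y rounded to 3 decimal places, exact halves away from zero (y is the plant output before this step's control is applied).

0 2 3.500 0.000
1 2 -0.594 2.625
2 2 6.001 -1.233
3 2 -3.872 4.871
4 4 15.073 -4.365
5 4 -12.550 12.614
6 4 30.466 -13.197
7 2 -38.744 26.808
8 2 66.894 -37.100
9 2 -95.532 61.301

(exact arithmetic carried between steps; '≈' marks a value shown rounded to 6 d.p. or computed from one; I and e_prev carry over from the previous line; the table rounds u and y to 3 d.p., halves away from zero)
n=0: y=0, sp=2, e=sp−y=2; I=2, D=e−e_prev=2; u=3/2·2+1/4·2+0·2=3.5; next y=-3/10·0+3/4·3.5=2.625
n=1: y=2.625, sp=2, e=sp−y=-0.625; I=1.375, D=e−e_prev=-2.625; u=3/2·(-0.625)+1/4·1.375+0·(-2.625)=-0.59375; next y=-3/10·2.625+3/4·(-0.59375)≈-1.232813
n=2: y≈-1.232813, sp=2, e=sp−y≈3.232813; I≈4.607813, D=e−e_prev≈3.857813; u=3/2·3.232813+1/4·4.607813+0·3.857813≈6.001172; next y=-3/10·(-1.232813)+3/4·6.001172≈4.870723
n=3: y≈4.870723, sp=2, e=sp−y≈-2.870723; I≈1.737090, D=e−e_prev≈-6.103535; u=3/2·(-2.870723)+1/4·1.737090+0·(-6.103535)≈-3.871812; next y=-3/10·4.870723+3/4·(-3.871812)≈-4.365075
n=4: y≈-4.365075, sp=4, e=sp−y≈8.365075; I≈10.102165, D=e−e_prev≈11.235798; u=3/2·8.365075+1/4·10.102165+0·11.235798≈15.073154; next y=-3/10·(-4.365075)+3/4·15.073154≈12.614388
n=5: y≈12.614388, sp=4, e=sp−y≈-8.614388; I≈1.487777, D=e−e_prev≈-16.979464; u=3/2·(-8.614388)+1/4·1.487777+0·(-16.979464)≈-12.549639; next y=-3/10·12.614388+3/4·(-12.549639)≈-13.196545
n=6: y≈-13.196545, sp=4, e=sp−y≈17.196545; I≈18.684322, D=e−e_prev≈25.810934; u=3/2·17.196545+1/4·18.684322+0·25.810934≈30.465899; next y=-3/10·(-13.196545)+3/4·30.465899≈26.808388
n=7: y≈26.808388, sp=2, e=sp−y≈-24.808388; I≈-6.124065, D=e−e_prev≈-42.004933; u=3/2·(-24.808388)+1/4·(-6.124065)+0·(-42.004933)≈-38.743598; next y=-3/10·26.808388+3/4·(-38.743598)≈-37.100215
n=8: y≈-37.100215, sp=2, e=sp−y≈39.100215; I≈32.976149, D=e−e_prev≈63.908602; u=3/2·39.100215+1/4·32.976149+0·63.908602≈66.894359; next y=-3/10·(-37.100215)+3/4·66.894359≈61.300834
n=9: y≈61.300834, sp=2, e=sp−y≈-59.300834; I≈-26.324685, D=e−e_prev≈-98.401049; u=3/2·(-59.300834)+1/4·(-26.324685)+0·(-98.401049)≈-95.532422; next y=-3/10·61.300834+3/4·(-95.532422)≈-90.039567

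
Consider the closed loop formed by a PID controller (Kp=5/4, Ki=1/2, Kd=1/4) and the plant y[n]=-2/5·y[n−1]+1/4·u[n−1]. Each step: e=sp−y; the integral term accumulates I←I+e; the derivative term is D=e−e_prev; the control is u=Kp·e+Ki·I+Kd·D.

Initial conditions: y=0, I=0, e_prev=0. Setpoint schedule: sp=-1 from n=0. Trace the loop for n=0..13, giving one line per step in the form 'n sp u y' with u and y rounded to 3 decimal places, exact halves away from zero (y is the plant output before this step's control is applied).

(exact arithmetic carried between steps; '≈' marks a value shown rounded to 6 d.p. or computed from one; I and e_prev carry over from the previous line; the table rounds u and y to 3 d.p., halves away from zero)
n=0: y=0, sp=-1, e=sp−y=-1; I=-1, D=e−e_prev=-1; u=5/4·(-1)+1/2·(-1)+1/4·(-1)=-2; next y=-2/5·0+1/4·(-2)=-0.5
n=1: y=-0.5, sp=-1, e=sp−y=-0.5; I=-1.5, D=e−e_prev=0.5; u=5/4·(-0.5)+1/2·(-1.5)+1/4·0.5=-1.25; next y=-2/5·(-0.5)+1/4·(-1.25)=-0.1125
n=2: y=-0.1125, sp=-1, e=sp−y=-0.8875; I=-2.3875, D=e−e_prev=-0.3875; u=5/4·(-0.8875)+1/2·(-2.3875)+1/4·(-0.3875)=-2.4; next y=-2/5·(-0.1125)+1/4·(-2.4)=-0.555
n=3: y=-0.555, sp=-1, e=sp−y=-0.445; I=-2.8325, D=e−e_prev=0.4425; u=5/4·(-0.445)+1/2·(-2.8325)+1/4·0.4425=-1.861875; next y=-2/5·(-0.555)+1/4·(-1.861875)≈-0.243469
n=4: y≈-0.243469, sp=-1, e=sp−y≈-0.756531; I≈-3.589031, D=e−e_prev≈-0.311531; u=5/4·(-0.756531)+1/2·(-3.589031)+1/4·(-0.311531)≈-2.818063; next y=-2/5·(-0.243469)+1/4·(-2.818063)≈-0.607128
n=5: y≈-0.607128, sp=-1, e=sp−y≈-0.392872; I≈-3.981903, D=e−e_prev≈0.363659; u=5/4·(-0.392872)+1/2·(-3.981903)+1/4·0.363659≈-2.391127; next y=-2/5·(-0.607128)+1/4·(-2.391127)≈-0.354930
n=6: y≈-0.354930, sp=-1, e=sp−y≈-0.645070; I≈-4.626973, D=e−e_prev≈-0.252198; u=5/4·(-0.645070)+1/2·(-4.626973)+1/4·(-0.252198)≈-3.182873; next y=-2/5·(-0.354930)+1/4·(-3.182873)≈-0.653746
n=7: y≈-0.653746, sp=-1, e=sp−y≈-0.346254; I≈-4.973227, D=e−e_prev≈0.298816; u=5/4·(-0.346254)+1/2·(-4.973227)+1/4·0.298816≈-2.844727; next y=-2/5·(-0.653746)+1/4·(-2.844727)≈-0.449683
n=8: y≈-0.449683, sp=-1, e=sp−y≈-0.550317; I≈-5.523543, D=e−e_prev≈-0.204063; u=5/4·(-0.550317)+1/2·(-5.523543)+1/4·(-0.204063)≈-3.500683; next y=-2/5·(-0.449683)+1/4·(-3.500683)≈-0.695297
n=9: y≈-0.695297, sp=-1, e=sp−y≈-0.304703; I≈-5.828246, D=e−e_prev≈0.245614; u=5/4·(-0.304703)+1/2·(-5.828246)+1/4·0.245614≈-3.233598; next y=-2/5·(-0.695297)+1/4·(-3.233598)≈-0.530280
n=10: y≈-0.530280, sp=-1, e=sp−y≈-0.469720; I≈-6.297966, D=e−e_prev≈-0.165017; u=5/4·(-0.469720)+1/2·(-6.297966)+1/4·(-0.165017)≈-3.777387; next y=-2/5·(-0.530280)+1/4·(-3.777387)≈-0.732234
n=11: y≈-0.732234, sp=-1, e=sp−y≈-0.267766; I≈-6.565731, D=e−e_prev≈0.201954; u=5/4·(-0.267766)+1/2·(-6.565731)+1/4·0.201954≈-3.567084; next y=-2/5·(-0.732234)+1/4·(-3.567084)≈-0.598877
n=12: y≈-0.598877, sp=-1, e=sp−y≈-0.401123; I≈-6.966854, D=e−e_prev≈-0.133357; u=5/4·(-0.401123)+1/2·(-6.966854)+1/4·(-0.133357)≈-4.018170; next y=-2/5·(-0.598877)+1/4·(-4.018170)≈-0.764992
n=13: y≈-0.764992, sp=-1, e=sp−y≈-0.235008; I≈-7.201862, D=e−e_prev≈0.166114; u=5/4·(-0.235008)+1/2·(-7.201862)+1/4·0.166114≈-3.853163; next y=-2/5·(-0.764992)+1/4·(-3.853163)≈-0.657294

0 -1 -2.000 0.000
1 -1 -1.250 -0.500
2 -1 -2.400 -0.113
3 -1 -1.862 -0.555
4 -1 -2.818 -0.243
5 -1 -2.391 -0.607
6 -1 -3.183 -0.355
7 -1 -2.845 -0.654
8 -1 -3.501 -0.450
9 -1 -3.234 -0.695
10 -1 -3.777 -0.530
11 -1 -3.567 -0.732
12 -1 -4.018 -0.599
13 -1 -3.853 -0.765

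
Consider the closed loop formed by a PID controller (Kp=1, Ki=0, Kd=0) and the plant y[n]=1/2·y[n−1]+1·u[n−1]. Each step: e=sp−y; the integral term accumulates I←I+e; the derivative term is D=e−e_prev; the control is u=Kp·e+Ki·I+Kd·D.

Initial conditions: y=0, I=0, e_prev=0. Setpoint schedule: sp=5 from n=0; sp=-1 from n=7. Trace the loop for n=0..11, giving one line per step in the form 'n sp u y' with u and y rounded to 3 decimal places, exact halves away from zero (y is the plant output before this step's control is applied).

0 5 5.000 0.000
1 5 0.000 5.000
2 5 2.500 2.500
3 5 1.250 3.750
4 5 1.875 3.125
5 5 1.563 3.438
6 5 1.719 3.281
7 -1 -4.359 3.359
8 -1 1.680 -2.680
9 -1 -1.340 0.340
10 -1 0.170 -1.170
11 -1 -0.585 -0.415

(exact arithmetic carried between steps; '≈' marks a value shown rounded to 6 d.p. or computed from one; I and e_prev carry over from the previous line; the table rounds u and y to 3 d.p., halves away from zero)
n=0: y=0, sp=5, e=sp−y=5; I=5, D=e−e_prev=5; u=1·5+0·5+0·5=5; next y=1/2·0+1·5=5
n=1: y=5, sp=5, e=sp−y=0; I=5, D=e−e_prev=-5; u=1·0+0·5+0·(-5)=0; next y=1/2·5+1·0=2.5
n=2: y=2.5, sp=5, e=sp−y=2.5; I=7.5, D=e−e_prev=2.5; u=1·2.5+0·7.5+0·2.5=2.5; next y=1/2·2.5+1·2.5=3.75
n=3: y=3.75, sp=5, e=sp−y=1.25; I=8.75, D=e−e_prev=-1.25; u=1·1.25+0·8.75+0·(-1.25)=1.25; next y=1/2·3.75+1·1.25=3.125
n=4: y=3.125, sp=5, e=sp−y=1.875; I=10.625, D=e−e_prev=0.625; u=1·1.875+0·10.625+0·0.625=1.875; next y=1/2·3.125+1·1.875=3.4375
n=5: y=3.4375, sp=5, e=sp−y=1.5625; I=12.1875, D=e−e_prev=-0.3125; u=1·1.5625+0·12.1875+0·(-0.3125)=1.5625; next y=1/2·3.4375+1·1.5625=3.28125
n=6: y=3.28125, sp=5, e=sp−y=1.71875; I=13.90625, D=e−e_prev=0.15625; u=1·1.71875+0·13.90625+0·0.15625=1.71875; next y=1/2·3.28125+1·1.71875=3.359375
n=7: y=3.359375, sp=-1, e=sp−y=-4.359375; I=9.546875, D=e−e_prev=-6.078125; u=1·(-4.359375)+0·9.546875+0·(-6.078125)=-4.359375; next y=1/2·3.359375+1·(-4.359375)≈-2.679688
n=8: y≈-2.679688, sp=-1, e=sp−y≈1.679688; I≈11.226563, D=e−e_prev≈6.039063; u=1·1.679688+0·11.226563+0·6.039063≈1.679688; next y=1/2·(-2.679688)+1·1.679688≈0.339844
n=9: y≈0.339844, sp=-1, e=sp−y≈-1.339844; I≈9.886719, D=e−e_prev≈-3.019531; u=1·(-1.339844)+0·9.886719+0·(-3.019531)≈-1.339844; next y=1/2·0.339844+1·(-1.339844)≈-1.169922
n=10: y≈-1.169922, sp=-1, e=sp−y≈0.169922; I≈10.056641, D=e−e_prev≈1.509766; u=1·0.169922+0·10.056641+0·1.509766≈0.169922; next y=1/2·(-1.169922)+1·0.169922≈-0.415039
n=11: y≈-0.415039, sp=-1, e=sp−y≈-0.584961; I≈9.471680, D=e−e_prev≈-0.754883; u=1·(-0.584961)+0·9.471680+0·(-0.754883)≈-0.584961; next y=1/2·(-0.415039)+1·(-0.584961)≈-0.792480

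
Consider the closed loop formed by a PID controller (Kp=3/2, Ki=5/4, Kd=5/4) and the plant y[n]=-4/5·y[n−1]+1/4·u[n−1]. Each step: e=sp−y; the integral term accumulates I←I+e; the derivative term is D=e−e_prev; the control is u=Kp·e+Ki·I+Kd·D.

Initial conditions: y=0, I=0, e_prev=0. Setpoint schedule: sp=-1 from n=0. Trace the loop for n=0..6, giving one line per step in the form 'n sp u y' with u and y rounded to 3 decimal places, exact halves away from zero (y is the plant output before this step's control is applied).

(exact arithmetic carried between steps; '≈' marks a value shown rounded to 6 d.p. or computed from one; I and e_prev carry over from the previous line; the table rounds u and y to 3 d.p., halves away from zero)
n=0: y=0, sp=-1, e=sp−y=-1; I=-1, D=e−e_prev=-1; u=3/2·(-1)+5/4·(-1)+5/4·(-1)=-4; next y=-4/5·0+1/4·(-4)=-1
n=1: y=-1, sp=-1, e=sp−y=0; I=-1, D=e−e_prev=1; u=3/2·0+5/4·(-1)+5/4·1=0; next y=-4/5·(-1)+1/4·0=0.8
n=2: y=0.8, sp=-1, e=sp−y=-1.8; I=-2.8, D=e−e_prev=-1.8; u=3/2·(-1.8)+5/4·(-2.8)+5/4·(-1.8)=-8.45; next y=-4/5·0.8+1/4·(-8.45)=-2.7525
n=3: y=-2.7525, sp=-1, e=sp−y=1.7525; I=-1.0475, D=e−e_prev=3.5525; u=3/2·1.7525+5/4·(-1.0475)+5/4·3.5525=5.76; next y=-4/5·(-2.7525)+1/4·5.76=3.642
n=4: y=3.642, sp=-1, e=sp−y=-4.642; I=-5.6895, D=e−e_prev=-6.3945; u=3/2·(-4.642)+5/4·(-5.6895)+5/4·(-6.3945)=-22.068; next y=-4/5·3.642+1/4·(-22.068)=-8.4306
n=5: y=-8.4306, sp=-1, e=sp−y=7.4306; I=1.7411, D=e−e_prev=12.0726; u=3/2·7.4306+5/4·1.7411+5/4·12.0726=28.413025; next y=-4/5·(-8.4306)+1/4·28.413025≈13.847736
n=6: y≈13.847736, sp=-1, e=sp−y≈-14.847736; I≈-13.106636, D=e−e_prev≈-22.278336; u=3/2·(-14.847736)+5/4·(-13.106636)+5/4·(-22.278336)≈-66.50282; next y=-4/5·13.847736+1/4·(-66.50282)≈-27.703894

0 -1 -4.000 0.000
1 -1 0.000 -1.000
2 -1 -8.450 0.800
3 -1 5.760 -2.753
4 -1 -22.068 3.642
5 -1 28.413 -8.431
6 -1 -66.503 13.848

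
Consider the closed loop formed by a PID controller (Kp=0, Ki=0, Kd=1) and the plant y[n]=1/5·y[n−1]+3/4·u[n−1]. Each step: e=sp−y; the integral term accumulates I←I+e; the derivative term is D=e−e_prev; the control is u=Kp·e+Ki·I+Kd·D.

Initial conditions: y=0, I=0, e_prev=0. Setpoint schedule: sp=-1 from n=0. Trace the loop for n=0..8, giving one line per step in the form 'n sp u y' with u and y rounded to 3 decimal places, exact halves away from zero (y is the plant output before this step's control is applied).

(exact arithmetic carried between steps; '≈' marks a value shown rounded to 6 d.p. or computed from one; I and e_prev carry over from the previous line; the table rounds u and y to 3 d.p., halves away from zero)
n=0: y=0, sp=-1, e=sp−y=-1; I=-1, D=e−e_prev=-1; u=0·(-1)+0·(-1)+1·(-1)=-1; next y=1/5·0+3/4·(-1)=-0.75
n=1: y=-0.75, sp=-1, e=sp−y=-0.25; I=-1.25, D=e−e_prev=0.75; u=0·(-0.25)+0·(-1.25)+1·0.75=0.75; next y=1/5·(-0.75)+3/4·0.75=0.4125
n=2: y=0.4125, sp=-1, e=sp−y=-1.4125; I=-2.6625, D=e−e_prev=-1.1625; u=0·(-1.4125)+0·(-2.6625)+1·(-1.1625)=-1.1625; next y=1/5·0.4125+3/4·(-1.1625)=-0.789375
n=3: y=-0.789375, sp=-1, e=sp−y=-0.210625; I=-2.873125, D=e−e_prev=1.201875; u=0·(-0.210625)+0·(-2.873125)+1·1.201875=1.201875; next y=1/5·(-0.789375)+3/4·1.201875≈0.743531
n=4: y≈0.743531, sp=-1, e=sp−y≈-1.743531; I≈-4.616656, D=e−e_prev≈-1.532906; u=0·(-1.743531)+0·(-4.616656)+1·(-1.532906)≈-1.532906; next y=1/5·0.743531+3/4·(-1.532906)≈-1.000973
n=5: y≈-1.000973, sp=-1, e=sp−y≈0.000973; I≈-4.615683, D=e−e_prev≈1.744505; u=0·0.000973+0·(-4.615683)+1·1.744505≈1.744505; next y=1/5·(-1.000973)+3/4·1.744505≈1.108184
n=6: y≈1.108184, sp=-1, e=sp−y≈-2.108184; I≈-6.723867, D=e−e_prev≈-2.109157; u=0·(-2.108184)+0·(-6.723867)+1·(-2.109157)≈-2.109157; next y=1/5·1.108184+3/4·(-2.109157)≈-1.360231
n=7: y≈-1.360231, sp=-1, e=sp−y≈0.360231; I≈-6.363635, D=e−e_prev≈2.468415; u=0·0.360231+0·(-6.363635)+1·2.468415≈2.468415; next y=1/5·(-1.360231)+3/4·2.468415≈1.579265
n=8: y≈1.579265, sp=-1, e=sp−y≈-2.579265; I≈-8.942900, D=e−e_prev≈-2.939496; u=0·(-2.579265)+0·(-8.942900)+1·(-2.939496)≈-2.939496; next y=1/5·1.579265+3/4·(-2.939496)≈-1.888769

0 -1 -1.000 0.000
1 -1 0.750 -0.750
2 -1 -1.163 0.413
3 -1 1.202 -0.789
4 -1 -1.533 0.744
5 -1 1.745 -1.001
6 -1 -2.109 1.108
7 -1 2.468 -1.360
8 -1 -2.939 1.579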